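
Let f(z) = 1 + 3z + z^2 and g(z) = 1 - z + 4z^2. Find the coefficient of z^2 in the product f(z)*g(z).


Step 1: z^2 term in f*g comes from: (1)*(4z^2) + (3z)*(-z) + (z^2)*(1)
Step 2: = 4 - 3 + 1
Step 3: = 2

2


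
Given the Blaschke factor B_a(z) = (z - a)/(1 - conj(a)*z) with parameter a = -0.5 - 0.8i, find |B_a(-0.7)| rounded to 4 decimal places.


Step 1: Numerator z0 - a = -0.7 - (-0.5 - 0.8i) = -0.2 + 0.8i
Step 2: Denominator 1 - conj(a)*z0 = 1 - (-0.5 + 0.8i)*(-0.7) = 0.65 + 0.56i
Step 3: |z0 - a|^2 = (-0.2)^2 + 0.8^2 = 0.68; |1 - conj(a)*z0|^2 = 0.65^2 + 0.56^2 = 0.7361
Step 4: |B_a(-0.7)| = sqrt(0.68 / 0.7361) = sqrt(0.923788)
Step 5: = 0.9611

0.9611


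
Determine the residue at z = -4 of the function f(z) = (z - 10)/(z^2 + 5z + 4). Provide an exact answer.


Step 1: Q(z) = z^2 + 5z + 4 = (z + 4)(z + 1)
Step 2: Q'(z) = 2z + 5
Step 3: Q'(-4) = -3, P(-4) = -14
Step 4: Res = P(-4)/Q'(-4) = -14/(-3) = 14/3

14/3


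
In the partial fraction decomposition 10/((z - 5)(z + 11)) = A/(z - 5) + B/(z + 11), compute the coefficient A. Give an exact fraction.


Step 1: Multiply both sides by (z - 5) and set z = 5
Step 2: A = 10 / (5 + 11)
Step 3: A = 10 / 16
Step 4: A = 5/8

5/8


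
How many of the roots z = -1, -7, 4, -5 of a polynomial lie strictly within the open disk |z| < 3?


Step 1: Check each root:
  z = -1: |-1| = 1 < 3
  z = -7: |-7| = 7 >= 3
  z = 4: |4| = 4 >= 3
  z = -5: |-5| = 5 >= 3
Step 2: Count = 1

1


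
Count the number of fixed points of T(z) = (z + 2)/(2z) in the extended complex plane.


Step 1: Fixed points satisfy T(z) = z
Step 2: 2z^2 - z - 2 = 0
Step 3: Discriminant = (-1)^2 - 4*2*(-2) = 17
Step 4: Number of fixed points = 2

2


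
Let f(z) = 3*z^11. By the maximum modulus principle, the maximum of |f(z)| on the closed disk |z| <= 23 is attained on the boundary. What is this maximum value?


Step 1: On |z| = 23, |f(z)| = 3 * |z|^11 = 3 * 23^11
Step 2: By maximum modulus principle, maximum is on boundary.
Step 3: Maximum = 3 * 952809757913927 = 2858429273741781

2858429273741781


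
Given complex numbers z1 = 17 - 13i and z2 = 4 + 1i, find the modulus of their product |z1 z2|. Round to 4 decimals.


Step 1: |z1| = sqrt(17^2 + (-13)^2) = sqrt(458)
Step 2: |z2| = sqrt(4^2 + 1^2) = sqrt(17)
Step 3: |z1*z2| = |z1|*|z2| = sqrt(458) * sqrt(17) = sqrt(458 * 17) = sqrt(7786)
Step 4: = 88.2383

88.2383


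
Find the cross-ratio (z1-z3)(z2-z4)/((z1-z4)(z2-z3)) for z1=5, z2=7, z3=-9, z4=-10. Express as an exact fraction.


Step 1: (z1-z3)(z2-z4) = 14 * 17 = 238
Step 2: (z1-z4)(z2-z3) = 15 * 16 = 240
Step 3: Cross-ratio = 238/240 = 119/120

119/120


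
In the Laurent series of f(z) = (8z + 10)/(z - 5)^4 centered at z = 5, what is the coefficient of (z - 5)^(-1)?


Step 1: Write the numerator in powers of (z - 5): 8z + 10 = 8(z - 5) + (8*5 + 10) = 8(z - 5) + 50
Step 2: Divide by (z - 5)^4: f(z) = 50(z - 5)^(-4) + 8(z - 5)^(-3)
Step 3: This finite sum is the Laurent series of f about z = 5.
Step 4: Only the powers -4 and -3 appear, so the coefficient of (z - 5)^(-1) = 0

0


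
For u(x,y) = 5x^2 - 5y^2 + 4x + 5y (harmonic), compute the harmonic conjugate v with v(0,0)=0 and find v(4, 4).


Step 1: v_x = -u_y = 10y - 5
Step 2: v_y = u_x = 10x + 4
Step 3: v = 10xy - 5x + 4y + C
Step 4: v(0,0) = 0 => C = 0
Step 5: v(4, 4) = 156

156


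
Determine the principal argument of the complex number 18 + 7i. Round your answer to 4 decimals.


Step 1: z = 18 + 7i
Step 2: arg(z) = atan2(7, 18)
Step 3: arg(z) = 0.3709

0.3709


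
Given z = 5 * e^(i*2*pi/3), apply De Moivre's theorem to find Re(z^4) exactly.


Step 1: By De Moivre's theorem, z^4 = 5^4 * e^(i*4*2*pi/3) = 625 * (cos(8*pi/3) + i*sin(8*pi/3))
Step 2: |z|^4 = 5^4 = 625
Step 3: Reduce the angle mod 2*pi: 8*pi/3 - 2*pi = 2*pi/3
Step 4: cos(2*pi/3) = -1/2
Step 5: Re(z^4) = 625 * (-1/2) = -625/2

-625/2


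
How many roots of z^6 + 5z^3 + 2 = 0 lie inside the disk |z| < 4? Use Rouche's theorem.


Step 1: On |z| = 4 the three terms have sizes |z^6| = 4^6 = 4096, |5z^3| = 5*4^3 = 320, |2| = 2
Step 2: The dominant term is g(z) = z^6; let h(z) = 5z^3 + 2 so f = g + h
Step 3: On |z| = 4: |g| = 4096 and |h| <= 320 + 2 = 322
Step 4: Since 4096 > 322, |h| < |g| on |z| = 4, so by Rouche f has the same number of zeros as g inside |z| < 4
Step 5: g(z) = z^6 has 6 zeros (all at the origin) inside |z| < 4. Answer = 6

6


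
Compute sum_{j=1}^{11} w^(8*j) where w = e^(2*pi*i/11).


Step 1: The sum sum_{j=1}^{n} w^(k*j) equals n if n | k, else 0.
Step 2: Here n = 11, k = 8
Step 3: Does n divide k? 11 | 8 -> False
Step 4: Sum = 0

0


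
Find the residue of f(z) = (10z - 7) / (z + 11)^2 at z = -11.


Step 1: Pole of order 2 at z = -11
Step 2: Res = lim d/dz [(z + 11)^2 * f(z)] as z -> -11
Step 3: (z + 11)^2 * f(z) = 10z - 7
Step 4: d/dz[10z - 7] = 10

10


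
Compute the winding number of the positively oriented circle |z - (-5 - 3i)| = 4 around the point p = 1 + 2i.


Step 1: Center c = (-5, -3), radius = 4
Step 2: |p - c|^2 = 6^2 + 5^2 = 61
Step 3: r^2 = 16
Step 4: |p-c| > r so winding number = 0

0


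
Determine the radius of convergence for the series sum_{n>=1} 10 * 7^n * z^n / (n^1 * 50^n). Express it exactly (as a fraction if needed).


Step 1: General term a_n = 10 * 7^n / (n^1 * 50^n)
Step 2: By the root test, |a_n|^(1/n) = 10^(1/n) * 7 / (n^(1/n) * 50) -> 7/50 as n -> infinity (since 10^(1/n) -> 1 and n^(1/n) -> 1)
Step 3: R = 1/lim|a_n|^(1/n) = 50/7

50/7


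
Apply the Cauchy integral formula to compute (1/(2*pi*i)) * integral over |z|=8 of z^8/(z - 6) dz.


Step 1: f(z) = z^8, a = 6 is inside |z| = 8
Step 2: By Cauchy integral formula: (1/(2pi*i)) * integral = f(a)
Step 3: f(6) = 6^8 = 1679616

1679616


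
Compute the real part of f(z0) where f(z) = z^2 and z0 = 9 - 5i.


Step 1: z0 = 9 - 5i
Step 2: z0^2 = 9^2 - (-5)^2 - 90i
Step 3: real part = 81 - 25 = 56

56


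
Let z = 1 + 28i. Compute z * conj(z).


Step 1: conj(z) = 1 - 28i
Step 2: z * conj(z) = 1^2 + 28^2
Step 3: = 1 + 784 = 785

785


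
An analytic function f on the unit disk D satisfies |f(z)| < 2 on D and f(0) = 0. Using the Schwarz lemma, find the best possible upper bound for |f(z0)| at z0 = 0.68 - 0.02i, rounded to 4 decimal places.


Step 1: g = f/2 maps D -> D with g(0) = 0, so by the Schwarz lemma |g(z)| <= |z|, i.e. |f(z)| <= 2|z|; this is sharp (f(z) = 2z).
Step 2: |z0|^2 = 0.68^2 + (-0.02)^2 = 0.4628
Step 3: |z0| = sqrt(0.4628) = 0.680294
Step 4: Best bound = 2 * |z0| = 2 * 0.680294 = 1.3606

1.3606


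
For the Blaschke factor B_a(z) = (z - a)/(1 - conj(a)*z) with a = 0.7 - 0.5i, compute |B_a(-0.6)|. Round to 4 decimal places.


Step 1: Numerator z0 - a = -0.6 - (0.7 - 0.5i) = -1.3 + 0.5i
Step 2: Denominator 1 - conj(a)*z0 = 1 - (0.7 + 0.5i)*(-0.6) = 1.42 + 0.3i
Step 3: |z0 - a|^2 = (-1.3)^2 + 0.5^2 = 1.94; |1 - conj(a)*z0|^2 = 1.42^2 + 0.3^2 = 2.1064
Step 4: |B_a(-0.6)| = sqrt(1.94 / 2.1064) = sqrt(0.921003)
Step 5: = 0.9597

0.9597


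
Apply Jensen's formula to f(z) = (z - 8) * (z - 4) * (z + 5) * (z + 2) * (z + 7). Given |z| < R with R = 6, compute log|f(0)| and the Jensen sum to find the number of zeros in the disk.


Jensen's formula: (1/2pi)*integral log|f(Re^it)|dt = log|f(0)| + sum_{|a_k|<R} log(R/|a_k|)
Step 1: f(0) = (-8) * (-4) * 5 * 2 * 7 = 2240
Step 2: log|f(0)| = log|8| + log|4| + log|-5| + log|-2| + log|-7| = 7.7142
Step 3: Zeros inside |z| < 6: 4, -5, -2
Step 4: Jensen sum = log(6/4) + log(6/5) + log(6/2) = 1.6864
Step 5: n(R) = number of terms in the Jensen sum = count of zeros inside |z| < 6 = 3

3


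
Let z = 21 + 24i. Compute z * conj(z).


Step 1: conj(z) = 21 - 24i
Step 2: z * conj(z) = 21^2 + 24^2
Step 3: = 441 + 576 = 1017

1017


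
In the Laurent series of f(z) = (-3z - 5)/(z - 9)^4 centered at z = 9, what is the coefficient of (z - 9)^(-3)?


Step 1: Write the numerator in powers of (z - 9): -3z - 5 = -3(z - 9) + (-3*9 - 5) = -3(z - 9) - 32
Step 2: Divide by (z - 9)^4: f(z) = -32(z - 9)^(-4) - 3(z - 9)^(-3)
Step 3: This finite sum is the Laurent series of f about z = 9.
Step 4: Coefficient of (z - 9)^(-3) = coefficient of (z - 9) in the re-centred numerator = -3

-3


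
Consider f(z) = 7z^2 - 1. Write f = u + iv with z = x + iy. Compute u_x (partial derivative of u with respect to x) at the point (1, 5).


Step 1: f(z) = 7(x+iy)^2 - 1
Step 2: u = 7(x^2 - y^2) - 1
Step 3: u_x = 14x + 0
Step 4: At (1, 5): u_x = 14 + 0 = 14

14


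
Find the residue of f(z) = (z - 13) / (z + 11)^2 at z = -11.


Step 1: Pole of order 2 at z = -11
Step 2: Res = lim d/dz [(z + 11)^2 * f(z)] as z -> -11
Step 3: (z + 11)^2 * f(z) = z - 13
Step 4: d/dz[z - 13] = 1

1


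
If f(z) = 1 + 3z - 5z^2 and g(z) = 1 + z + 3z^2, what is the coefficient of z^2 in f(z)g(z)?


Step 1: z^2 term in f*g comes from: (1)*(3z^2) + (3z)*(z) + (-5z^2)*(1)
Step 2: = 3 + 3 - 5
Step 3: = 1

1


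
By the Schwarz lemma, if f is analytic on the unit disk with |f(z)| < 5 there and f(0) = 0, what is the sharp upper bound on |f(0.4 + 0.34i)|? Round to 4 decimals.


Step 1: g = f/5 maps D -> D with g(0) = 0, so by the Schwarz lemma |g(z)| <= |z|, i.e. |f(z)| <= 5|z|; this is sharp (f(z) = 5z).
Step 2: |z0|^2 = 0.4^2 + 0.34^2 = 0.2756
Step 3: |z0| = sqrt(0.2756) = 0.524976
Step 4: Best bound = 5 * |z0| = 5 * 0.524976 = 2.6249

2.6249


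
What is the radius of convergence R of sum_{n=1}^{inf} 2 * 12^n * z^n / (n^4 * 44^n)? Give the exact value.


Step 1: General term a_n = 2 * 12^n / (n^4 * 44^n)
Step 2: By the root test, |a_n|^(1/n) = 2^(1/n) * 12 / (n^(4/n) * 44) -> 12/44 as n -> infinity (since 2^(1/n) -> 1 and n^(4/n) -> 1)
Step 3: R = 1/lim|a_n|^(1/n) = 44/12 = 11/3

11/3


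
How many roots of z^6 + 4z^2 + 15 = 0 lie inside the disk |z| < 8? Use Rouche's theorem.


Step 1: On |z| = 8 the three terms have sizes |z^6| = 8^6 = 262144, |4z^2| = 4*8^2 = 256, |15| = 15
Step 2: The dominant term is g(z) = z^6; let h(z) = 4z^2 + 15 so f = g + h
Step 3: On |z| = 8: |g| = 262144 and |h| <= 256 + 15 = 271
Step 4: Since 262144 > 271, |h| < |g| on |z| = 8, so by Rouche f has the same number of zeros as g inside |z| < 8
Step 5: g(z) = z^6 has 6 zeros (all at the origin) inside |z| < 8. Answer = 6

6


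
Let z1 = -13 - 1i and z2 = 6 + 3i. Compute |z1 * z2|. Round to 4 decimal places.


Step 1: |z1| = sqrt((-13)^2 + (-1)^2) = sqrt(170)
Step 2: |z2| = sqrt(6^2 + 3^2) = sqrt(45)
Step 3: |z1*z2| = |z1|*|z2| = sqrt(170) * sqrt(45) = sqrt(170 * 45) = sqrt(7650)
Step 4: = 87.4643

87.4643


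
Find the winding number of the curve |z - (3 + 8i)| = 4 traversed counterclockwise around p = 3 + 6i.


Step 1: Center c = (3, 8), radius = 4
Step 2: |p - c|^2 = 0^2 + (-2)^2 = 4
Step 3: r^2 = 16
Step 4: |p-c| < r so winding number = 1

1


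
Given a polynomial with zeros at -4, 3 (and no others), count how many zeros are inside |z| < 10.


Step 1: Check each root:
  z = -4: |-4| = 4 < 10
  z = 3: |3| = 3 < 10
Step 2: Count = 2

2


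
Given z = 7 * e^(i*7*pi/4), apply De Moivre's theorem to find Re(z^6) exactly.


Step 1: By De Moivre's theorem, z^6 = 7^6 * e^(i*6*7*pi/4) = 117649 * (cos(21*pi/2) + i*sin(21*pi/2))
Step 2: |z|^6 = 7^6 = 117649
Step 3: Reduce the angle mod 2*pi: 21*pi/2 - 10*pi = pi/2
Step 4: cos(pi/2) = 0
Step 5: Re(z^6) = 117649 * 0 = 0

0


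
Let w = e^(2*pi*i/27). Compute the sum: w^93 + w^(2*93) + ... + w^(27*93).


Step 1: The sum sum_{j=1}^{n} w^(k*j) equals n if n | k, else 0.
Step 2: Here n = 27, k = 93
Step 3: Does n divide k? 27 | 93 -> False
Step 4: Sum = 0

0


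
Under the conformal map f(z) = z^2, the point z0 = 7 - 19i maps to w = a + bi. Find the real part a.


Step 1: z0 = 7 - 19i
Step 2: z0^2 = 7^2 - (-19)^2 - 266i
Step 3: real part = 49 - 361 = -312

-312


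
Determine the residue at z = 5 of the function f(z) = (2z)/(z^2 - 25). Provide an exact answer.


Step 1: Q(z) = z^2 - 25 = (z - 5)(z + 5)
Step 2: Q'(z) = 2z
Step 3: Q'(5) = 10, P(5) = 10
Step 4: Res = P(5)/Q'(5) = 10/10 = 1

1


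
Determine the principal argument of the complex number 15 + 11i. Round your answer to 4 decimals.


Step 1: z = 15 + 11i
Step 2: arg(z) = atan2(11, 15)
Step 3: arg(z) = 0.6327

0.6327


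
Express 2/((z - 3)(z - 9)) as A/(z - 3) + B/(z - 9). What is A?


Step 1: Multiply both sides by (z - 3) and set z = 3
Step 2: A = 2 / (3 - 9)
Step 3: A = 2 / (-6)
Step 4: A = -1/3

-1/3


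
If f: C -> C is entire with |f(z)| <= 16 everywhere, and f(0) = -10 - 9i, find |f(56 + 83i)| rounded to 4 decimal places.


Step 1: By Liouville's theorem, a bounded entire function is constant.
Step 2: f(z) = f(0) = -10 - 9i for all z.
Step 3: |f(w)| = |-10 - 9i| = sqrt(100 + 81)
Step 4: = 13.4536

13.4536


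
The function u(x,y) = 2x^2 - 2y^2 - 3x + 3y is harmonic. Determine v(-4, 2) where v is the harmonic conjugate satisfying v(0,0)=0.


Step 1: v_x = -u_y = 4y - 3
Step 2: v_y = u_x = 4x - 3
Step 3: v = 4xy - 3x - 3y + C
Step 4: v(0,0) = 0 => C = 0
Step 5: v(-4, 2) = -26

-26


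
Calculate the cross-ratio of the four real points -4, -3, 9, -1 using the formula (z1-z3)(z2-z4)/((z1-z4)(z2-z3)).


Step 1: (z1-z3)(z2-z4) = (-13) * (-2) = 26
Step 2: (z1-z4)(z2-z3) = (-3) * (-12) = 36
Step 3: Cross-ratio = 26/36 = 13/18

13/18


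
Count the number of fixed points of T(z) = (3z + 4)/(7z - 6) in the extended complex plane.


Step 1: Fixed points satisfy T(z) = z
Step 2: 7z^2 - 9z - 4 = 0
Step 3: Discriminant = (-9)^2 - 4*7*(-4) = 193
Step 4: Number of fixed points = 2

2


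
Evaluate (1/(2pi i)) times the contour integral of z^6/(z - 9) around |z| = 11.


Step 1: f(z) = z^6, a = 9 is inside |z| = 11
Step 2: By Cauchy integral formula: (1/(2pi*i)) * integral = f(a)
Step 3: f(9) = 9^6 = 531441

531441


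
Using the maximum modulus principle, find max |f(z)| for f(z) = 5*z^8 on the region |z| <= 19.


Step 1: On |z| = 19, |f(z)| = 5 * |z|^8 = 5 * 19^8
Step 2: By maximum modulus principle, maximum is on boundary.
Step 3: Maximum = 5 * 16983563041 = 84917815205

84917815205


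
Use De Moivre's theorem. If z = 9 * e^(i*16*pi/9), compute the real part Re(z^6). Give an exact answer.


Step 1: By De Moivre's theorem, z^6 = 9^6 * e^(i*6*16*pi/9) = 531441 * (cos(32*pi/3) + i*sin(32*pi/3))
Step 2: |z|^6 = 9^6 = 531441
Step 3: Reduce the angle mod 2*pi: 32*pi/3 - 10*pi = 2*pi/3
Step 4: cos(2*pi/3) = -1/2
Step 5: Re(z^6) = 531441 * (-1/2) = -531441/2

-531441/2


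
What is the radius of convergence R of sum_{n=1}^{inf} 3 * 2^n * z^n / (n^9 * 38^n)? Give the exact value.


Step 1: General term a_n = 3 * 2^n / (n^9 * 38^n)
Step 2: By the root test, |a_n|^(1/n) = 3^(1/n) * 2 / (n^(9/n) * 38) -> 2/38 as n -> infinity (since 3^(1/n) -> 1 and n^(9/n) -> 1)
Step 3: R = 1/lim|a_n|^(1/n) = 38/2 = 19

19


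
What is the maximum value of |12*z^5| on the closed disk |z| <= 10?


Step 1: On |z| = 10, |f(z)| = 12 * |z|^5 = 12 * 10^5
Step 2: By maximum modulus principle, maximum is on boundary.
Step 3: Maximum = 12 * 100000 = 1200000

1200000


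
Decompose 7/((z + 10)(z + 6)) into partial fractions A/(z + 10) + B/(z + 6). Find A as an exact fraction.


Step 1: Multiply both sides by (z + 10) and set z = -10
Step 2: A = 7 / (-10 + 6)
Step 3: A = 7 / (-4)
Step 4: A = -7/4

-7/4


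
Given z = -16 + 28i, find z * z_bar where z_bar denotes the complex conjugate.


Step 1: conj(z) = -16 - 28i
Step 2: z * conj(z) = (-16)^2 + 28^2
Step 3: = 256 + 784 = 1040

1040


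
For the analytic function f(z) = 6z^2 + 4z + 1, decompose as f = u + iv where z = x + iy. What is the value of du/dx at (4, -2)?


Step 1: f(z) = 6(x+iy)^2 + 4(x+iy) + 1
Step 2: u = 6(x^2 - y^2) + 4x + 1
Step 3: u_x = 12x + 4
Step 4: At (4, -2): u_x = 48 + 4 = 52

52


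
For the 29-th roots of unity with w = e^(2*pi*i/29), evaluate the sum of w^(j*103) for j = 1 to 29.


Step 1: The sum sum_{j=1}^{n} w^(k*j) equals n if n | k, else 0.
Step 2: Here n = 29, k = 103
Step 3: Does n divide k? 29 | 103 -> False
Step 4: Sum = 0

0


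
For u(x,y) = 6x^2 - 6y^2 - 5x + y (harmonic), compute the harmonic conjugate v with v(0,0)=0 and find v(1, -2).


Step 1: v_x = -u_y = 12y - 1
Step 2: v_y = u_x = 12x - 5
Step 3: v = 12xy - x - 5y + C
Step 4: v(0,0) = 0 => C = 0
Step 5: v(1, -2) = -15

-15


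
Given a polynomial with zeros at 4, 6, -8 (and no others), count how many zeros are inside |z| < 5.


Step 1: Check each root:
  z = 4: |4| = 4 < 5
  z = 6: |6| = 6 >= 5
  z = -8: |-8| = 8 >= 5
Step 2: Count = 1

1


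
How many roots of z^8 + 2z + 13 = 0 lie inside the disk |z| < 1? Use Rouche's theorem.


Step 1: On |z| = 1 the three terms have sizes |z^8| = 1^8 = 1, |2z| = 2*1 = 2, |13| = 13
Step 2: The dominant term is g(z) = 13; let h(z) = z^8 + 2z so f = g + h
Step 3: On |z| = 1: |g| = 13 and |h| <= 1 + 2 = 3
Step 4: Since 13 > 3, |h| < |g| on |z| = 1, so by Rouche f has the same number of zeros as g inside |z| < 1
Step 5: g(z) = 13 is a nonzero constant with no zeros inside |z| < 1. Answer = 0

0


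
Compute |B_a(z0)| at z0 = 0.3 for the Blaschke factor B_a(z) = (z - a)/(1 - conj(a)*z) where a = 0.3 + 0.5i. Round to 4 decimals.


Step 1: Numerator z0 - a = 0.3 - (0.3 + 0.5i) = 0 - 0.5i
Step 2: Denominator 1 - conj(a)*z0 = 1 - (0.3 - 0.5i)*0.3 = 0.91 + 0.15i
Step 3: |z0 - a|^2 = 0^2 + (-0.5)^2 = 0.25; |1 - conj(a)*z0|^2 = 0.91^2 + 0.15^2 = 0.8506
Step 4: |B_a(0.3)| = sqrt(0.25 / 0.8506) = sqrt(0.29391)
Step 5: = 0.5421

0.5421


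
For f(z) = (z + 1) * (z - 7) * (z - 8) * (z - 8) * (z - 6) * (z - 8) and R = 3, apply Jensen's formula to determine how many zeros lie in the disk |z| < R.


Jensen's formula: (1/2pi)*integral log|f(Re^it)|dt = log|f(0)| + sum_{|a_k|<R} log(R/|a_k|)
Step 1: f(0) = 1 * (-7) * (-8) * (-8) * (-6) * (-8) = -21504
Step 2: log|f(0)| = log|-1| + log|7| + log|8| + log|8| + log|6| + log|8| = 9.976
Step 3: Zeros inside |z| < 3: -1
Step 4: Jensen sum = log(3/1) = 1.0986
Step 5: n(R) = number of terms in the Jensen sum = count of zeros inside |z| < 3 = 1

1


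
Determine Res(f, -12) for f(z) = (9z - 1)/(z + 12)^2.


Step 1: Pole of order 2 at z = -12
Step 2: Res = lim d/dz [(z + 12)^2 * f(z)] as z -> -12
Step 3: (z + 12)^2 * f(z) = 9z - 1
Step 4: d/dz[9z - 1] = 9

9


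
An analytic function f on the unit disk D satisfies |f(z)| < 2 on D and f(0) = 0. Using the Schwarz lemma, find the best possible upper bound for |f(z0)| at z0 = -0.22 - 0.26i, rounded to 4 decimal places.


Step 1: g = f/2 maps D -> D with g(0) = 0, so by the Schwarz lemma |g(z)| <= |z|, i.e. |f(z)| <= 2|z|; this is sharp (f(z) = 2z).
Step 2: |z0|^2 = (-0.22)^2 + (-0.26)^2 = 0.116
Step 3: |z0| = sqrt(0.116) = 0.340588
Step 4: Best bound = 2 * |z0| = 2 * 0.340588 = 0.6812

0.6812


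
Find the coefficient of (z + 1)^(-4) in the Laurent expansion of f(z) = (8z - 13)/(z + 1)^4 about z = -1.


Step 1: Write the numerator in powers of (z + 1): 8z - 13 = 8(z + 1) + (8*(-1) - 13) = 8(z + 1) - 21
Step 2: Divide by (z + 1)^4: f(z) = -21(z + 1)^(-4) + 8(z + 1)^(-3)
Step 3: This finite sum is the Laurent series of f about z = -1.
Step 4: Coefficient of (z + 1)^(-4) = 8*(-1) - 13 = -21

-21


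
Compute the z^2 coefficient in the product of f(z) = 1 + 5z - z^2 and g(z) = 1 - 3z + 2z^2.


Step 1: z^2 term in f*g comes from: (1)*(2z^2) + (5z)*(-3z) + (-z^2)*(1)
Step 2: = 2 - 15 - 1
Step 3: = -14

-14


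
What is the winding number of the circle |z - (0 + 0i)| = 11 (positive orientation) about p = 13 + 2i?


Step 1: Center c = (0, 0), radius = 11
Step 2: |p - c|^2 = 13^2 + 2^2 = 173
Step 3: r^2 = 121
Step 4: |p-c| > r so winding number = 0

0


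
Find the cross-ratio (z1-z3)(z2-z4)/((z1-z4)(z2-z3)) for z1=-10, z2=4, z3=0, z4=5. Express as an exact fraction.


Step 1: (z1-z3)(z2-z4) = (-10) * (-1) = 10
Step 2: (z1-z4)(z2-z3) = (-15) * 4 = -60
Step 3: Cross-ratio = -10/60 = -1/6

-1/6


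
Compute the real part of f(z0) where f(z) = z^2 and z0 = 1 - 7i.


Step 1: z0 = 1 - 7i
Step 2: z0^2 = 1^2 - (-7)^2 - 14i
Step 3: real part = 1 - 49 = -48

-48


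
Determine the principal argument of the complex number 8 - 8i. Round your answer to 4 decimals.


Step 1: z = 8 - 8i
Step 2: arg(z) = atan2(-8, 8)
Step 3: arg(z) = -0.7854

-0.7854


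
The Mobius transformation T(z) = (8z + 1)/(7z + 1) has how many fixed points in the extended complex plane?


Step 1: Fixed points satisfy T(z) = z
Step 2: 7z^2 - 7z - 1 = 0
Step 3: Discriminant = (-7)^2 - 4*7*(-1) = 77
Step 4: Number of fixed points = 2

2


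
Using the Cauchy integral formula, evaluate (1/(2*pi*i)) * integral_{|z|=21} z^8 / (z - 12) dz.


Step 1: f(z) = z^8, a = 12 is inside |z| = 21
Step 2: By Cauchy integral formula: (1/(2pi*i)) * integral = f(a)
Step 3: f(12) = 12^8 = 429981696

429981696


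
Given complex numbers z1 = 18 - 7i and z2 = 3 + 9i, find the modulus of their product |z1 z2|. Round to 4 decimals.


Step 1: |z1| = sqrt(18^2 + (-7)^2) = sqrt(373)
Step 2: |z2| = sqrt(3^2 + 9^2) = sqrt(90)
Step 3: |z1*z2| = |z1|*|z2| = sqrt(373) * sqrt(90) = sqrt(373 * 90) = sqrt(33570)
Step 4: = 183.2212

183.2212


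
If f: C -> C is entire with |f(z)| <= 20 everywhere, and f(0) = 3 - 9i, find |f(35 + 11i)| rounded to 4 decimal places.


Step 1: By Liouville's theorem, a bounded entire function is constant.
Step 2: f(z) = f(0) = 3 - 9i for all z.
Step 3: |f(w)| = |3 - 9i| = sqrt(9 + 81)
Step 4: = 9.4868

9.4868


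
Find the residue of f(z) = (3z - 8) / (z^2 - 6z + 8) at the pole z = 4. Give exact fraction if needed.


Step 1: Q(z) = z^2 - 6z + 8 = (z - 4)(z - 2)
Step 2: Q'(z) = 2z - 6
Step 3: Q'(4) = 2, P(4) = 4
Step 4: Res = P(4)/Q'(4) = 4/2 = 2

2


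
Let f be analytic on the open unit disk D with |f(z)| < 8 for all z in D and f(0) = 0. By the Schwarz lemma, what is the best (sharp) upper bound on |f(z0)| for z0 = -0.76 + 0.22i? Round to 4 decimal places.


Step 1: g = f/8 maps D -> D with g(0) = 0, so by the Schwarz lemma |g(z)| <= |z|, i.e. |f(z)| <= 8|z|; this is sharp (f(z) = 8z).
Step 2: |z0|^2 = (-0.76)^2 + 0.22^2 = 0.626
Step 3: |z0| = sqrt(0.626) = 0.791202
Step 4: Best bound = 8 * |z0| = 8 * 0.791202 = 6.3296

6.3296


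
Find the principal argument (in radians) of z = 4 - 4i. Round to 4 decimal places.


Step 1: z = 4 - 4i
Step 2: arg(z) = atan2(-4, 4)
Step 3: arg(z) = -0.7854

-0.7854


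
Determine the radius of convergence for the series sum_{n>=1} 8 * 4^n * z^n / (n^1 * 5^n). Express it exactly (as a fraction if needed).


Step 1: General term a_n = 8 * 4^n / (n^1 * 5^n)
Step 2: By the root test, |a_n|^(1/n) = 8^(1/n) * 4 / (n^(1/n) * 5) -> 4/5 as n -> infinity (since 8^(1/n) -> 1 and n^(1/n) -> 1)
Step 3: R = 1/lim|a_n|^(1/n) = 5/4

5/4


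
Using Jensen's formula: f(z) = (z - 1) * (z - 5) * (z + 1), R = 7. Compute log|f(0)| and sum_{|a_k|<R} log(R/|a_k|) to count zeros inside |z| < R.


Jensen's formula: (1/2pi)*integral log|f(Re^it)|dt = log|f(0)| + sum_{|a_k|<R} log(R/|a_k|)
Step 1: f(0) = (-1) * (-5) * 1 = 5
Step 2: log|f(0)| = log|1| + log|5| + log|-1| = 1.6094
Step 3: Zeros inside |z| < 7: 1, 5, -1
Step 4: Jensen sum = log(7/1) + log(7/5) + log(7/1) = 4.2283
Step 5: n(R) = number of terms in the Jensen sum = count of zeros inside |z| < 7 = 3

3


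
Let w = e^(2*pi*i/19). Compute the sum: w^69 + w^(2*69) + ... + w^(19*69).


Step 1: The sum sum_{j=1}^{n} w^(k*j) equals n if n | k, else 0.
Step 2: Here n = 19, k = 69
Step 3: Does n divide k? 19 | 69 -> False
Step 4: Sum = 0

0


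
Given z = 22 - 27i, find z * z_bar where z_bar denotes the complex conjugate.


Step 1: conj(z) = 22 + 27i
Step 2: z * conj(z) = 22^2 + (-27)^2
Step 3: = 484 + 729 = 1213

1213


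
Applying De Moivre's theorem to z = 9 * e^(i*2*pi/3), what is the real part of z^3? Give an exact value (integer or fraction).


Step 1: By De Moivre's theorem, z^3 = 9^3 * e^(i*3*2*pi/3) = 729 * (cos(2*pi) + i*sin(2*pi))
Step 2: |z|^3 = 9^3 = 729
Step 3: Reduce the angle mod 2*pi: 2*pi - 2*pi = 0
Step 4: cos(0) = 1
Step 5: Re(z^3) = 729 * 1 = 729

729


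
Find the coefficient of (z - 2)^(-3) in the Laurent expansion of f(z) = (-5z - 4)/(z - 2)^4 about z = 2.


Step 1: Write the numerator in powers of (z - 2): -5z - 4 = -5(z - 2) + (-5*2 - 4) = -5(z - 2) - 14
Step 2: Divide by (z - 2)^4: f(z) = -14(z - 2)^(-4) - 5(z - 2)^(-3)
Step 3: This finite sum is the Laurent series of f about z = 2.
Step 4: Coefficient of (z - 2)^(-3) = coefficient of (z - 2) in the re-centred numerator = -5

-5


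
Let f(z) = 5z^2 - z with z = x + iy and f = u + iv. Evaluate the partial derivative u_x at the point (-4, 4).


Step 1: f(z) = 5(x+iy)^2 - (x+iy) + 0
Step 2: u = 5(x^2 - y^2) - x + 0
Step 3: u_x = 10x - 1
Step 4: At (-4, 4): u_x = -40 - 1 = -41

-41


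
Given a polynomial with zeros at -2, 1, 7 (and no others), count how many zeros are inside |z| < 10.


Step 1: Check each root:
  z = -2: |-2| = 2 < 10
  z = 1: |1| = 1 < 10
  z = 7: |7| = 7 < 10
Step 2: Count = 3

3


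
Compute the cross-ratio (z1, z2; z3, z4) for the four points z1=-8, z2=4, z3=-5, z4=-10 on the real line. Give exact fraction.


Step 1: (z1-z3)(z2-z4) = (-3) * 14 = -42
Step 2: (z1-z4)(z2-z3) = 2 * 9 = 18
Step 3: Cross-ratio = -42/18 = -7/3

-7/3


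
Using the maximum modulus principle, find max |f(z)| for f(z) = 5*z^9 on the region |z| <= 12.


Step 1: On |z| = 12, |f(z)| = 5 * |z|^9 = 5 * 12^9
Step 2: By maximum modulus principle, maximum is on boundary.
Step 3: Maximum = 5 * 5159780352 = 25798901760

25798901760


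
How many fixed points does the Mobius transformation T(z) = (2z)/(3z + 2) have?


Step 1: Fixed points satisfy T(z) = z
Step 2: 3z^2 = 0
Step 3: Discriminant = 0^2 - 4*3*0 = 0
Step 4: Number of fixed points = 1

1


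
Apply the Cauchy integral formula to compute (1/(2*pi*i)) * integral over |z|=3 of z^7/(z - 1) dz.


Step 1: f(z) = z^7, a = 1 is inside |z| = 3
Step 2: By Cauchy integral formula: (1/(2pi*i)) * integral = f(a)
Step 3: f(1) = 1^7 = 1

1


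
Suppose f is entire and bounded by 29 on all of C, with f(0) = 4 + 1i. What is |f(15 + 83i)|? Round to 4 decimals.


Step 1: By Liouville's theorem, a bounded entire function is constant.
Step 2: f(z) = f(0) = 4 + 1i for all z.
Step 3: |f(w)| = |4 + 1i| = sqrt(16 + 1)
Step 4: = 4.1231

4.1231


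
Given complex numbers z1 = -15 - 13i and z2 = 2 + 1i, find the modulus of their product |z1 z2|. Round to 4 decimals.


Step 1: |z1| = sqrt((-15)^2 + (-13)^2) = sqrt(394)
Step 2: |z2| = sqrt(2^2 + 1^2) = sqrt(5)
Step 3: |z1*z2| = |z1|*|z2| = sqrt(394) * sqrt(5) = sqrt(394 * 5) = sqrt(1970)
Step 4: = 44.3847

44.3847


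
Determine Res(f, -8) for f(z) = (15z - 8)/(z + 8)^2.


Step 1: Pole of order 2 at z = -8
Step 2: Res = lim d/dz [(z + 8)^2 * f(z)] as z -> -8
Step 3: (z + 8)^2 * f(z) = 15z - 8
Step 4: d/dz[15z - 8] = 15

15


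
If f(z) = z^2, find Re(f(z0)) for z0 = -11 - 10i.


Step 1: z0 = -11 - 10i
Step 2: z0^2 = (-11)^2 - (-10)^2 + 220i
Step 3: real part = 121 - 100 = 21

21


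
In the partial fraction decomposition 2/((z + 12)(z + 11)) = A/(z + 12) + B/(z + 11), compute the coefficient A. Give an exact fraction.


Step 1: Multiply both sides by (z + 12) and set z = -12
Step 2: A = 2 / (-12 + 11)
Step 3: A = 2 / (-1)
Step 4: A = -2

-2


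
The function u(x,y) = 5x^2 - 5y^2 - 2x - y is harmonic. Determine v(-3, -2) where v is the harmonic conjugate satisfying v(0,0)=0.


Step 1: v_x = -u_y = 10y + 1
Step 2: v_y = u_x = 10x - 2
Step 3: v = 10xy + x - 2y + C
Step 4: v(0,0) = 0 => C = 0
Step 5: v(-3, -2) = 61

61


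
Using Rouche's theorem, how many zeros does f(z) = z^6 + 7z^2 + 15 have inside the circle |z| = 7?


Step 1: On |z| = 7 the three terms have sizes |z^6| = 7^6 = 117649, |7z^2| = 7*7^2 = 343, |15| = 15
Step 2: The dominant term is g(z) = z^6; let h(z) = 7z^2 + 15 so f = g + h
Step 3: On |z| = 7: |g| = 117649 and |h| <= 343 + 15 = 358
Step 4: Since 117649 > 358, |h| < |g| on |z| = 7, so by Rouche f has the same number of zeros as g inside |z| < 7
Step 5: g(z) = z^6 has 6 zeros (all at the origin) inside |z| < 7. Answer = 6

6


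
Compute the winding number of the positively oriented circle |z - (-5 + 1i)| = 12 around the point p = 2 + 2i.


Step 1: Center c = (-5, 1), radius = 12
Step 2: |p - c|^2 = 7^2 + 1^2 = 50
Step 3: r^2 = 144
Step 4: |p-c| < r so winding number = 1

1


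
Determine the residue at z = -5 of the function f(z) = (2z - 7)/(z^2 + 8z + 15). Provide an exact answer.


Step 1: Q(z) = z^2 + 8z + 15 = (z + 5)(z + 3)
Step 2: Q'(z) = 2z + 8
Step 3: Q'(-5) = -2, P(-5) = -17
Step 4: Res = P(-5)/Q'(-5) = -17/(-2) = 17/2

17/2


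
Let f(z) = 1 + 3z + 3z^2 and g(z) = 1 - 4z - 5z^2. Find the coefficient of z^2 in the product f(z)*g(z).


Step 1: z^2 term in f*g comes from: (1)*(-5z^2) + (3z)*(-4z) + (3z^2)*(1)
Step 2: = -5 - 12 + 3
Step 3: = -14

-14


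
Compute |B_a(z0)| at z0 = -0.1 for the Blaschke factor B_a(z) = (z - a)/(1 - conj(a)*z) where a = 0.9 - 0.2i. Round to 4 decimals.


Step 1: Numerator z0 - a = -0.1 - (0.9 - 0.2i) = -1 + 0.2i
Step 2: Denominator 1 - conj(a)*z0 = 1 - (0.9 + 0.2i)*(-0.1) = 1.09 + 0.02i
Step 3: |z0 - a|^2 = (-1)^2 + 0.2^2 = 1.04; |1 - conj(a)*z0|^2 = 1.09^2 + 0.02^2 = 1.1885
Step 4: |B_a(-0.1)| = sqrt(1.04 / 1.1885) = sqrt(0.875053)
Step 5: = 0.9354

0.9354


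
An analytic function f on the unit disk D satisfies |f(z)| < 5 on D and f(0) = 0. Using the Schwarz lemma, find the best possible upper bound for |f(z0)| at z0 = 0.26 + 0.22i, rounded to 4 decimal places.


Step 1: g = f/5 maps D -> D with g(0) = 0, so by the Schwarz lemma |g(z)| <= |z|, i.e. |f(z)| <= 5|z|; this is sharp (f(z) = 5z).
Step 2: |z0|^2 = 0.26^2 + 0.22^2 = 0.116
Step 3: |z0| = sqrt(0.116) = 0.340588
Step 4: Best bound = 5 * |z0| = 5 * 0.340588 = 1.7029

1.7029


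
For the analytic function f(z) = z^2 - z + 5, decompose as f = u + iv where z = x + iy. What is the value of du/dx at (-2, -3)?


Step 1: f(z) = (x+iy)^2 - (x+iy) + 5
Step 2: u = (x^2 - y^2) - x + 5
Step 3: u_x = 2x - 1
Step 4: At (-2, -3): u_x = -4 - 1 = -5

-5


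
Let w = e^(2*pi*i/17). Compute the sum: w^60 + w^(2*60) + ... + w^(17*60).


Step 1: The sum sum_{j=1}^{n} w^(k*j) equals n if n | k, else 0.
Step 2: Here n = 17, k = 60
Step 3: Does n divide k? 17 | 60 -> False
Step 4: Sum = 0

0


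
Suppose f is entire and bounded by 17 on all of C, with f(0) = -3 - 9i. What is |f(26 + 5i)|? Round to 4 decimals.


Step 1: By Liouville's theorem, a bounded entire function is constant.
Step 2: f(z) = f(0) = -3 - 9i for all z.
Step 3: |f(w)| = |-3 - 9i| = sqrt(9 + 81)
Step 4: = 9.4868

9.4868


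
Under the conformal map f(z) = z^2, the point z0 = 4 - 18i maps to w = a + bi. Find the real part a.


Step 1: z0 = 4 - 18i
Step 2: z0^2 = 4^2 - (-18)^2 - 144i
Step 3: real part = 16 - 324 = -308

-308


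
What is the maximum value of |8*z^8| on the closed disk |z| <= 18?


Step 1: On |z| = 18, |f(z)| = 8 * |z|^8 = 8 * 18^8
Step 2: By maximum modulus principle, maximum is on boundary.
Step 3: Maximum = 8 * 11019960576 = 88159684608

88159684608


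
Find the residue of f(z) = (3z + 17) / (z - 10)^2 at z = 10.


Step 1: Pole of order 2 at z = 10
Step 2: Res = lim d/dz [(z - 10)^2 * f(z)] as z -> 10
Step 3: (z - 10)^2 * f(z) = 3z + 17
Step 4: d/dz[3z + 17] = 3

3


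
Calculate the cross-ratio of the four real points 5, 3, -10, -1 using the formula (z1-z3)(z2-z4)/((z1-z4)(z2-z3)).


Step 1: (z1-z3)(z2-z4) = 15 * 4 = 60
Step 2: (z1-z4)(z2-z3) = 6 * 13 = 78
Step 3: Cross-ratio = 60/78 = 10/13

10/13


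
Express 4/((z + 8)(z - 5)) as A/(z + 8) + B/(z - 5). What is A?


Step 1: Multiply both sides by (z + 8) and set z = -8
Step 2: A = 4 / (-8 - 5)
Step 3: A = 4 / (-13)
Step 4: A = -4/13

-4/13


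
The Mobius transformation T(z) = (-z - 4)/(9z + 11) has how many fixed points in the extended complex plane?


Step 1: Fixed points satisfy T(z) = z
Step 2: 9z^2 + 12z + 4 = 0
Step 3: Discriminant = 12^2 - 4*9*4 = 0
Step 4: Number of fixed points = 1

1


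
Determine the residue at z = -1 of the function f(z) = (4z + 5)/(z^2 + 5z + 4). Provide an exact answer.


Step 1: Q(z) = z^2 + 5z + 4 = (z + 1)(z + 4)
Step 2: Q'(z) = 2z + 5
Step 3: Q'(-1) = 3, P(-1) = 1
Step 4: Res = P(-1)/Q'(-1) = 1/3 = 1/3

1/3


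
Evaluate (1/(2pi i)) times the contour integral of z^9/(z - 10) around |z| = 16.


Step 1: f(z) = z^9, a = 10 is inside |z| = 16
Step 2: By Cauchy integral formula: (1/(2pi*i)) * integral = f(a)
Step 3: f(10) = 10^9 = 1000000000

1000000000


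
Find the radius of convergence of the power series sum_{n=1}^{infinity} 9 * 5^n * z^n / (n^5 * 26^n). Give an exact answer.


Step 1: General term a_n = 9 * 5^n / (n^5 * 26^n)
Step 2: By the root test, |a_n|^(1/n) = 9^(1/n) * 5 / (n^(5/n) * 26) -> 5/26 as n -> infinity (since 9^(1/n) -> 1 and n^(5/n) -> 1)
Step 3: R = 1/lim|a_n|^(1/n) = 26/5

26/5


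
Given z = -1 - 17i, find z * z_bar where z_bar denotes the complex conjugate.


Step 1: conj(z) = -1 + 17i
Step 2: z * conj(z) = (-1)^2 + (-17)^2
Step 3: = 1 + 289 = 290

290


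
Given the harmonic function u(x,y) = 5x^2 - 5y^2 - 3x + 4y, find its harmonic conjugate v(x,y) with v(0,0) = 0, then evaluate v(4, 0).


Step 1: v_x = -u_y = 10y - 4
Step 2: v_y = u_x = 10x - 3
Step 3: v = 10xy - 4x - 3y + C
Step 4: v(0,0) = 0 => C = 0
Step 5: v(4, 0) = -16

-16


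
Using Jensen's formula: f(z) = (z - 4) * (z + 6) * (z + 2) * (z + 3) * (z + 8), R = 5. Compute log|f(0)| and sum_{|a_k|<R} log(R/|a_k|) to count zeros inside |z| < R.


Jensen's formula: (1/2pi)*integral log|f(Re^it)|dt = log|f(0)| + sum_{|a_k|<R} log(R/|a_k|)
Step 1: f(0) = (-4) * 6 * 2 * 3 * 8 = -1152
Step 2: log|f(0)| = log|4| + log|-6| + log|-2| + log|-3| + log|-8| = 7.0493
Step 3: Zeros inside |z| < 5: 4, -2, -3
Step 4: Jensen sum = log(5/4) + log(5/2) + log(5/3) = 1.6503
Step 5: n(R) = number of terms in the Jensen sum = count of zeros inside |z| < 5 = 3

3


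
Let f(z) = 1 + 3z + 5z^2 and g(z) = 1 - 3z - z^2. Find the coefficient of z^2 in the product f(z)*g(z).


Step 1: z^2 term in f*g comes from: (1)*(-z^2) + (3z)*(-3z) + (5z^2)*(1)
Step 2: = -1 - 9 + 5
Step 3: = -5

-5


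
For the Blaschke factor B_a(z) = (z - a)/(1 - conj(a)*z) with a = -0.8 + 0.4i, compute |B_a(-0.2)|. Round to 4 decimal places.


Step 1: Numerator z0 - a = -0.2 - (-0.8 + 0.4i) = 0.6 - 0.4i
Step 2: Denominator 1 - conj(a)*z0 = 1 - (-0.8 - 0.4i)*(-0.2) = 0.84 - 0.08i
Step 3: |z0 - a|^2 = 0.6^2 + (-0.4)^2 = 0.52; |1 - conj(a)*z0|^2 = 0.84^2 + (-0.08)^2 = 0.712
Step 4: |B_a(-0.2)| = sqrt(0.52 / 0.712) = sqrt(0.730337)
Step 5: = 0.8546

0.8546


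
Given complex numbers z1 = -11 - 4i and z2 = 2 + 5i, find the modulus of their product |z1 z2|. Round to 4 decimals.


Step 1: |z1| = sqrt((-11)^2 + (-4)^2) = sqrt(137)
Step 2: |z2| = sqrt(2^2 + 5^2) = sqrt(29)
Step 3: |z1*z2| = |z1|*|z2| = sqrt(137) * sqrt(29) = sqrt(137 * 29) = sqrt(3973)
Step 4: = 63.0317

63.0317


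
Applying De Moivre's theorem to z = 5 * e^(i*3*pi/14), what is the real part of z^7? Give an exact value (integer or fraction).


Step 1: By De Moivre's theorem, z^7 = 5^7 * e^(i*7*3*pi/14) = 78125 * (cos(3*pi/2) + i*sin(3*pi/2))
Step 2: |z|^7 = 5^7 = 78125
Step 3: The angle 3*pi/2 already lies in [0, 2*pi)
Step 4: cos(3*pi/2) = 0
Step 5: Re(z^7) = 78125 * 0 = 0

0


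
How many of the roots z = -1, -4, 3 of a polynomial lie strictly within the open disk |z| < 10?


Step 1: Check each root:
  z = -1: |-1| = 1 < 10
  z = -4: |-4| = 4 < 10
  z = 3: |3| = 3 < 10
Step 2: Count = 3

3


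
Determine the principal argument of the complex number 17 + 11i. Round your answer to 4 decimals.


Step 1: z = 17 + 11i
Step 2: arg(z) = atan2(11, 17)
Step 3: arg(z) = 0.5743

0.5743


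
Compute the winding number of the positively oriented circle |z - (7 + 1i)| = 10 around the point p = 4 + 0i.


Step 1: Center c = (7, 1), radius = 10
Step 2: |p - c|^2 = (-3)^2 + (-1)^2 = 10
Step 3: r^2 = 100
Step 4: |p-c| < r so winding number = 1

1


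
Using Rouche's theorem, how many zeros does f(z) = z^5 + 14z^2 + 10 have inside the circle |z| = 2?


Step 1: On |z| = 2 the three terms have sizes |z^5| = 2^5 = 32, |14z^2| = 14*2^2 = 56, |10| = 10
Step 2: The dominant term is g(z) = 14z^2; let h(z) = z^5 + 10 so f = g + h
Step 3: On |z| = 2: |g| = 56 and |h| <= 32 + 10 = 42
Step 4: Since 56 > 42, |h| < |g| on |z| = 2, so by Rouche f has the same number of zeros as g inside |z| < 2
Step 5: g(z) = 14z^2 has 2 zeros (at the origin, multiplicity 2) inside |z| < 2. Answer = 2

2


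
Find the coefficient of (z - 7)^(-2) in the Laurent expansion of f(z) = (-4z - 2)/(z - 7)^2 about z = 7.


Step 1: Write the numerator in powers of (z - 7): -4z - 2 = -4(z - 7) + (-4*7 - 2) = -4(z - 7) - 30
Step 2: Divide by (z - 7)^2: f(z) = -30(z - 7)^(-2) - 4(z - 7)^(-1)
Step 3: This finite sum is the Laurent series of f about z = 7.
Step 4: Coefficient of (z - 7)^(-2) = -4*7 - 2 = -30

-30


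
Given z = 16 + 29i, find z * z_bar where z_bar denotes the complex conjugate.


Step 1: conj(z) = 16 - 29i
Step 2: z * conj(z) = 16^2 + 29^2
Step 3: = 256 + 841 = 1097

1097


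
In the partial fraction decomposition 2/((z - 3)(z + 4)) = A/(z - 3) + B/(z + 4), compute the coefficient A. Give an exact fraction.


Step 1: Multiply both sides by (z - 3) and set z = 3
Step 2: A = 2 / (3 + 4)
Step 3: A = 2 / 7
Step 4: A = 2/7

2/7


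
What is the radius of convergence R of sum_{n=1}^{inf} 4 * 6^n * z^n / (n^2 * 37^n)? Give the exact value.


Step 1: General term a_n = 4 * 6^n / (n^2 * 37^n)
Step 2: By the root test, |a_n|^(1/n) = 4^(1/n) * 6 / (n^(2/n) * 37) -> 6/37 as n -> infinity (since 4^(1/n) -> 1 and n^(2/n) -> 1)
Step 3: R = 1/lim|a_n|^(1/n) = 37/6

37/6


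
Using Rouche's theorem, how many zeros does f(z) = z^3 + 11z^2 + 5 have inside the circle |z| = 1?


Step 1: On |z| = 1 the three terms have sizes |z^3| = 1^3 = 1, |11z^2| = 11*1^2 = 11, |5| = 5
Step 2: The dominant term is g(z) = 11z^2; let h(z) = z^3 + 5 so f = g + h
Step 3: On |z| = 1: |g| = 11 and |h| <= 1 + 5 = 6
Step 4: Since 11 > 6, |h| < |g| on |z| = 1, so by Rouche f has the same number of zeros as g inside |z| < 1
Step 5: g(z) = 11z^2 has 2 zeros (at the origin, multiplicity 2) inside |z| < 1. Answer = 2

2


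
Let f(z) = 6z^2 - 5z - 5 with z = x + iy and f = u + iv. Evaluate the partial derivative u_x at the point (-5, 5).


Step 1: f(z) = 6(x+iy)^2 - 5(x+iy) - 5
Step 2: u = 6(x^2 - y^2) - 5x - 5
Step 3: u_x = 12x - 5
Step 4: At (-5, 5): u_x = -60 - 5 = -65

-65


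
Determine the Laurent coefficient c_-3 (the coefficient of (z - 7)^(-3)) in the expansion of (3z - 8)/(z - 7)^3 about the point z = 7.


Step 1: Write the numerator in powers of (z - 7): 3z - 8 = 3(z - 7) + (3*7 - 8) = 3(z - 7) + 13
Step 2: Divide by (z - 7)^3: f(z) = 13(z - 7)^(-3) + 3(z - 7)^(-2)
Step 3: This finite sum is the Laurent series of f about z = 7.
Step 4: Coefficient of (z - 7)^(-3) = 3*7 - 8 = 13

13


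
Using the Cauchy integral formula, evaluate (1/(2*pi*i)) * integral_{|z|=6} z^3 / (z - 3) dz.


Step 1: f(z) = z^3, a = 3 is inside |z| = 6
Step 2: By Cauchy integral formula: (1/(2pi*i)) * integral = f(a)
Step 3: f(3) = 3^3 = 27

27


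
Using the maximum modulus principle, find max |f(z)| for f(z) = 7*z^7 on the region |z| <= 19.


Step 1: On |z| = 19, |f(z)| = 7 * |z|^7 = 7 * 19^7
Step 2: By maximum modulus principle, maximum is on boundary.
Step 3: Maximum = 7 * 893871739 = 6257102173

6257102173


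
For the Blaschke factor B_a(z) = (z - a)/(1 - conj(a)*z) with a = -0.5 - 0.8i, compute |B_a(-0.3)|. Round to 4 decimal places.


Step 1: Numerator z0 - a = -0.3 - (-0.5 - 0.8i) = 0.2 + 0.8i
Step 2: Denominator 1 - conj(a)*z0 = 1 - (-0.5 + 0.8i)*(-0.3) = 0.85 + 0.24i
Step 3: |z0 - a|^2 = 0.2^2 + 0.8^2 = 0.68; |1 - conj(a)*z0|^2 = 0.85^2 + 0.24^2 = 0.7801
Step 4: |B_a(-0.3)| = sqrt(0.68 / 0.7801) = sqrt(0.871683)
Step 5: = 0.9336

0.9336


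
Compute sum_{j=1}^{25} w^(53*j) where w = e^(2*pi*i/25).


Step 1: The sum sum_{j=1}^{n} w^(k*j) equals n if n | k, else 0.
Step 2: Here n = 25, k = 53
Step 3: Does n divide k? 25 | 53 -> False
Step 4: Sum = 0

0
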